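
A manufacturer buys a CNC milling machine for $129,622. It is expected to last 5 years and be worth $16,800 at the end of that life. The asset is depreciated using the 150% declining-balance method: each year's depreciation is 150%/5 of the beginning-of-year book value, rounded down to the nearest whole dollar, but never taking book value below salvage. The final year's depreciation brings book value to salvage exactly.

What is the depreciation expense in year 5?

$14,324

Depreciable base = $129,622 − $16,800 = $112,822.
Year 1: ⌊$129,622 × 150%/5⌋ = $38,886. Book value $90,736.
Year 2: ⌊$90,736 × 150%/5⌋ = $27,220. Book value $63,516.
Year 3: ⌊$63,516 × 150%/5⌋ = $19,054. Book value $44,462.
Year 4: ⌊$44,462 × 150%/5⌋ = $13,338. Book value $31,124.
Year 5 (final): $31,124 − $16,800 = $14,324. Book value $16,800.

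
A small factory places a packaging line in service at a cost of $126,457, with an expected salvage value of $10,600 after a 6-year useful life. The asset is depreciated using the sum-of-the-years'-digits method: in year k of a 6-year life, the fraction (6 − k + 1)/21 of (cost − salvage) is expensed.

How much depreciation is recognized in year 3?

$22,068

Depreciable base = $126,457 − $10,600 = $115,857.
Sum of the years' digits = 6+5+4+3+2+1 = 21.
Year 1: $115,857 × 6/21 = $33,102. Book value $93,355.
Year 2: $115,857 × 5/21 = $27,585. Book value $65,770.
Year 3: $115,857 × 4/21 = $22,068. Book value $43,702.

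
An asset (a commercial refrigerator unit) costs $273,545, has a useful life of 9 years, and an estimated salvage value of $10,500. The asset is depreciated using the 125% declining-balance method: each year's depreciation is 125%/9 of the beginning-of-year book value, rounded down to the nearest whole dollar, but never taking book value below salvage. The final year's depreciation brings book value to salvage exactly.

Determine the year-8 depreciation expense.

Depreciable base = $273,545 − $10,500 = $263,045.
Year 1: ⌊$273,545 × 125%/9⌋ = $37,992. Book value $235,553.
Year 2: ⌊$235,553 × 125%/9⌋ = $32,715. Book value $202,838.
Year 3: ⌊$202,838 × 125%/9⌋ = $28,171. Book value $174,667.
Year 4: ⌊$174,667 × 125%/9⌋ = $24,259. Book value $150,408.
Year 5: ⌊$150,408 × 125%/9⌋ = $20,890. Book value $129,518.
Year 6: ⌊$129,518 × 125%/9⌋ = $17,988. Book value $111,530.
Year 7: ⌊$111,530 × 125%/9⌋ = $15,490. Book value $96,040.
Year 8: ⌊$96,040 × 125%/9⌋ = $13,338. Book value $82,702.

$13,338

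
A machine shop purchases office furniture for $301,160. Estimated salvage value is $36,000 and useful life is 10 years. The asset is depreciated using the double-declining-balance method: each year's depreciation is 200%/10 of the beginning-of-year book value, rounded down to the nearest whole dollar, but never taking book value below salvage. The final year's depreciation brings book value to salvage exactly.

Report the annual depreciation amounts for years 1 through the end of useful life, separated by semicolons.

Depreciable base = $301,160 − $36,000 = $265,160.
Year 1: ⌊$301,160 × 200%/10⌋ = $60,232. Book value $240,928.
Year 2: ⌊$240,928 × 200%/10⌋ = $48,185. Book value $192,743.
Year 3: ⌊$192,743 × 200%/10⌋ = $38,548. Book value $154,195.
Year 4: ⌊$154,195 × 200%/10⌋ = $30,839. Book value $123,356.
Year 5: ⌊$123,356 × 200%/10⌋ = $24,671. Book value $98,685.
Year 6: ⌊$98,685 × 200%/10⌋ = $19,737. Book value $78,948.
Year 7: ⌊$78,948 × 200%/10⌋ = $15,789. Book value $63,159.
Year 8: ⌊$63,159 × 200%/10⌋ = $12,631. Book value $50,528.
Year 9: ⌊$50,528 × 200%/10⌋ = $10,105. Book value $40,423.
Year 10 (final): $40,423 − $36,000 = $4,423. Book value $36,000.

$60,232; $48,185; $38,548; $30,839; $24,671; $19,737; $15,789; $12,631; $10,105; $4,423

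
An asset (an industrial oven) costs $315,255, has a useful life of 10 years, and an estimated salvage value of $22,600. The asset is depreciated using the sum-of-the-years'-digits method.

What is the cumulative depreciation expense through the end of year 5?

$212,840

Depreciable base = $315,255 − $22,600 = $292,655.
Sum of the years' digits = 10+9+8+7+6+5+4+3+2+1 = 55.
Year 1: $292,655 × 10/55 = $53,210. Book value $262,045.
Year 2: $292,655 × 9/55 = $47,889. Book value $214,156.
Year 3: $292,655 × 8/55 = $42,568. Book value $171,588.
Year 4: $292,655 × 7/55 = $37,247. Book value $134,341.
Year 5: $292,655 × 6/55 = $31,926. Book value $102,415.
Accumulated through year 5 = $315,255 − $102,415 = $212,840.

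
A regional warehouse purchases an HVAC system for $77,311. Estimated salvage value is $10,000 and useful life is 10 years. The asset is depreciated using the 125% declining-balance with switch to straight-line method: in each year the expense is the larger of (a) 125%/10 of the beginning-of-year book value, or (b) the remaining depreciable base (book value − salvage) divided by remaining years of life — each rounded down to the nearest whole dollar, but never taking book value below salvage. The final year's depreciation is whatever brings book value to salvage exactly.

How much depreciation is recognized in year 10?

Depreciable base = $77,311 − $10,000 = $67,311.
Year 1: DB = ⌊$77,311 × 125%/10⌋ = $9,663; SL = ⌊$67,311/10⌋ = $6,731 → take DB $9,663. Book value $67,648.
Year 2: DB = ⌊$67,648 × 125%/10⌋ = $8,456; SL = ⌊$57,648/9⌋ = $6,405 → take DB $8,456. Book value $59,192.
Year 3: DB = ⌊$59,192 × 125%/10⌋ = $7,399; SL = ⌊$49,192/8⌋ = $6,149 → take DB $7,399. Book value $51,793.
Year 4: DB = ⌊$51,793 × 125%/10⌋ = $6,474; SL = ⌊$41,793/7⌋ = $5,970 → take DB $6,474. Book value $45,319.
Year 5: DB = ⌊$45,319 × 125%/10⌋ = $5,664; SL = ⌊$35,319/6⌋ = $5,886 → take SL $5,886. Book value $39,433.
Year 6: DB = ⌊$39,433 × 125%/10⌋ = $4,929; SL = ⌊$29,433/5⌋ = $5,886 → take SL $5,886. Book value $33,547.
Year 7: DB = ⌊$33,547 × 125%/10⌋ = $4,193; SL = ⌊$23,547/4⌋ = $5,886 → take SL $5,886. Book value $27,661.
Year 8: DB = ⌊$27,661 × 125%/10⌋ = $3,457; SL = ⌊$17,661/3⌋ = $5,887 → take SL $5,887. Book value $21,774.
Year 9: DB = ⌊$21,774 × 125%/10⌋ = $2,721; SL = ⌊$11,774/2⌋ = $5,887 → take SL $5,887. Book value $15,887.
Year 10 (final): $15,887 − $10,000 = $5,887. Book value $10,000.

$5,887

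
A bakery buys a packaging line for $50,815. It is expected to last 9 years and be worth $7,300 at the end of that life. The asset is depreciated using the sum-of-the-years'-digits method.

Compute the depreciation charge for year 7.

Depreciable base = $50,815 − $7,300 = $43,515.
Sum of the years' digits = 9+8+7+6+5+4+3+2+1 = 45.
Year 1: $43,515 × 9/45 = $8,703. Book value $42,112.
Year 2: $43,515 × 8/45 = $7,736. Book value $34,376.
Year 3: $43,515 × 7/45 = $6,769. Book value $27,607.
Year 4: $43,515 × 6/45 = $5,802. Book value $21,805.
Year 5: $43,515 × 5/45 = $4,835. Book value $16,970.
Year 6: $43,515 × 4/45 = $3,868. Book value $13,102.
Year 7: $43,515 × 3/45 = $2,901. Book value $10,201.

$2,901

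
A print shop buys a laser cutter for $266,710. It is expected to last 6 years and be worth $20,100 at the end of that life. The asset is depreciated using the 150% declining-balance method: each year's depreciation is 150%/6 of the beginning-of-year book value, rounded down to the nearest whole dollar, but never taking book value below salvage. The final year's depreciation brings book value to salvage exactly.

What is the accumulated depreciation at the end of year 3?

Depreciable base = $266,710 − $20,100 = $246,610.
Year 1: ⌊$266,710 × 150%/6⌋ = $66,677. Book value $200,033.
Year 2: ⌊$200,033 × 150%/6⌋ = $50,008. Book value $150,025.
Year 3: ⌊$150,025 × 150%/6⌋ = $37,506. Book value $112,519.
Accumulated through year 3 = $266,710 − $112,519 = $154,191.

$154,191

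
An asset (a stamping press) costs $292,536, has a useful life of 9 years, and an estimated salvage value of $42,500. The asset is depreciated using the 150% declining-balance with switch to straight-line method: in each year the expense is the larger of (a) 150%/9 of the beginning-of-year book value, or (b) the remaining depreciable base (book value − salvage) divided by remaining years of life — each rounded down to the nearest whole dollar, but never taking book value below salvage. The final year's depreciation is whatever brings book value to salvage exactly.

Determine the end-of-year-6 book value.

$97,971

Depreciable base = $292,536 − $42,500 = $250,036.
Year 1: DB = ⌊$292,536 × 150%/9⌋ = $48,756; SL = ⌊$250,036/9⌋ = $27,781 → take DB $48,756. Book value $243,780.
Year 2: DB = ⌊$243,780 × 150%/9⌋ = $40,630; SL = ⌊$201,280/8⌋ = $25,160 → take DB $40,630. Book value $203,150.
Year 3: DB = ⌊$203,150 × 150%/9⌋ = $33,858; SL = ⌊$160,650/7⌋ = $22,950 → take DB $33,858. Book value $169,292.
Year 4: DB = ⌊$169,292 × 150%/9⌋ = $28,215; SL = ⌊$126,792/6⌋ = $21,132 → take DB $28,215. Book value $141,077.
Year 5: DB = ⌊$141,077 × 150%/9⌋ = $23,512; SL = ⌊$98,577/5⌋ = $19,715 → take DB $23,512. Book value $117,565.
Year 6: DB = ⌊$117,565 × 150%/9⌋ = $19,594; SL = ⌊$75,065/4⌋ = $18,766 → take DB $19,594. Book value $97,971.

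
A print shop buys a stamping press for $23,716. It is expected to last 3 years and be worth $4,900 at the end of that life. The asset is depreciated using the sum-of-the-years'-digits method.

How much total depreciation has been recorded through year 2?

Depreciable base = $23,716 − $4,900 = $18,816.
Sum of the years' digits = 3+2+1 = 6.
Year 1: $18,816 × 3/6 = $9,408. Book value $14,308.
Year 2: $18,816 × 2/6 = $6,272. Book value $8,036.
Accumulated through year 2 = $23,716 − $8,036 = $15,680.

$15,680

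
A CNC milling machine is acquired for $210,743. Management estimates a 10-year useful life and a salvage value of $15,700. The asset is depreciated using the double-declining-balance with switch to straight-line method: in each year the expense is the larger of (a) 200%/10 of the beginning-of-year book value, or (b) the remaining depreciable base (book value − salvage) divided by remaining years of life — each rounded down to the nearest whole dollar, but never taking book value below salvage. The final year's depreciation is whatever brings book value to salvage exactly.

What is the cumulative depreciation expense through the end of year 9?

Depreciable base = $210,743 − $15,700 = $195,043.
Year 1: DB = ⌊$210,743 × 200%/10⌋ = $42,148; SL = ⌊$195,043/10⌋ = $19,504 → take DB $42,148. Book value $168,595.
Year 2: DB = ⌊$168,595 × 200%/10⌋ = $33,719; SL = ⌊$152,895/9⌋ = $16,988 → take DB $33,719. Book value $134,876.
Year 3: DB = ⌊$134,876 × 200%/10⌋ = $26,975; SL = ⌊$119,176/8⌋ = $14,897 → take DB $26,975. Book value $107,901.
Year 4: DB = ⌊$107,901 × 200%/10⌋ = $21,580; SL = ⌊$92,201/7⌋ = $13,171 → take DB $21,580. Book value $86,321.
Year 5: DB = ⌊$86,321 × 200%/10⌋ = $17,264; SL = ⌊$70,621/6⌋ = $11,770 → take DB $17,264. Book value $69,057.
Year 6: DB = ⌊$69,057 × 200%/10⌋ = $13,811; SL = ⌊$53,357/5⌋ = $10,671 → take DB $13,811. Book value $55,246.
Year 7: DB = ⌊$55,246 × 200%/10⌋ = $11,049; SL = ⌊$39,546/4⌋ = $9,886 → take DB $11,049. Book value $44,197.
Year 8: DB = ⌊$44,197 × 200%/10⌋ = $8,839; SL = ⌊$28,497/3⌋ = $9,499 → take SL $9,499. Book value $34,698.
Year 9: DB = ⌊$34,698 × 200%/10⌋ = $6,939; SL = ⌊$18,998/2⌋ = $9,499 → take SL $9,499. Book value $25,199.
Accumulated through year 9 = $210,743 − $25,199 = $185,544.

$185,544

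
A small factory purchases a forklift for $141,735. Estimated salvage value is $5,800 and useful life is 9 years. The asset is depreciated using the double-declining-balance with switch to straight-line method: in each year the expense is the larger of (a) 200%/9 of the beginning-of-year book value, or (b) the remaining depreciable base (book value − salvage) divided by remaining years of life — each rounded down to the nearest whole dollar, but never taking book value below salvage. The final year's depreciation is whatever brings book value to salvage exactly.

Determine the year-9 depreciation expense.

$8,527

Depreciable base = $141,735 − $5,800 = $135,935.
Year 1: DB = ⌊$141,735 × 200%/9⌋ = $31,496; SL = ⌊$135,935/9⌋ = $15,103 → take DB $31,496. Book value $110,239.
Year 2: DB = ⌊$110,239 × 200%/9⌋ = $24,497; SL = ⌊$104,439/8⌋ = $13,054 → take DB $24,497. Book value $85,742.
Year 3: DB = ⌊$85,742 × 200%/9⌋ = $19,053; SL = ⌊$79,942/7⌋ = $11,420 → take DB $19,053. Book value $66,689.
Year 4: DB = ⌊$66,689 × 200%/9⌋ = $14,819; SL = ⌊$60,889/6⌋ = $10,148 → take DB $14,819. Book value $51,870.
Year 5: DB = ⌊$51,870 × 200%/9⌋ = $11,526; SL = ⌊$46,070/5⌋ = $9,214 → take DB $11,526. Book value $40,344.
Year 6: DB = ⌊$40,344 × 200%/9⌋ = $8,965; SL = ⌊$34,544/4⌋ = $8,636 → take DB $8,965. Book value $31,379.
Year 7: DB = ⌊$31,379 × 200%/9⌋ = $6,973; SL = ⌊$25,579/3⌋ = $8,526 → take SL $8,526. Book value $22,853.
Year 8: DB = ⌊$22,853 × 200%/9⌋ = $5,078; SL = ⌊$17,053/2⌋ = $8,526 → take SL $8,526. Book value $14,327.
Year 9 (final): $14,327 − $5,800 = $8,527. Book value $5,800.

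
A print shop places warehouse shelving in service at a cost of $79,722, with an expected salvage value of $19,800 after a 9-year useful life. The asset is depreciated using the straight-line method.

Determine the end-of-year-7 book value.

$33,116

Depreciable base = $79,722 − $19,800 = $59,922.
Annual expense = $59,922 / 9 = $6,658.
End of year 1: book value $73,064.
End of year 2: book value $66,406.
End of year 3: book value $59,748.
End of year 4: book value $53,090.
End of year 5: book value $46,432.
End of year 6: book value $39,774.
End of year 7: book value $33,116.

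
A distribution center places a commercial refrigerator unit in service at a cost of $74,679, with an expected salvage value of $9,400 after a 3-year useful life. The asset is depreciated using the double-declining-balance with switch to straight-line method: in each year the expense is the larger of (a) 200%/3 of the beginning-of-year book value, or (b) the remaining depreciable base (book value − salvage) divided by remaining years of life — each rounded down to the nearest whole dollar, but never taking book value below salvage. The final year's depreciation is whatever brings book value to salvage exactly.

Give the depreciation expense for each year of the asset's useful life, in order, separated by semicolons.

Depreciable base = $74,679 − $9,400 = $65,279.
Year 1: DB = ⌊$74,679 × 200%/3⌋ = $49,786; SL = ⌊$65,279/3⌋ = $21,759 → take DB $49,786. Book value $24,893.
Year 2: DB = ⌊$24,893 × 200%/3⌋ = $16,595; SL = ⌊$15,493/2⌋ = $7,746 → take DB $16,595, capped at $15,493. Book value $9,400.
Year 3 (final): $9,400 − $9,400 = $0. Book value $9,400.

$49,786; $15,493; $0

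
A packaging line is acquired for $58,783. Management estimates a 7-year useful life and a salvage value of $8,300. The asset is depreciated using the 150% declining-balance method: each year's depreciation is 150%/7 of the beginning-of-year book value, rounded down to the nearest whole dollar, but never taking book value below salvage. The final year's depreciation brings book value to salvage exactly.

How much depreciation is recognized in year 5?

$4,800

Depreciable base = $58,783 − $8,300 = $50,483.
Year 1: ⌊$58,783 × 150%/7⌋ = $12,596. Book value $46,187.
Year 2: ⌊$46,187 × 150%/7⌋ = $9,897. Book value $36,290.
Year 3: ⌊$36,290 × 150%/7⌋ = $7,776. Book value $28,514.
Year 4: ⌊$28,514 × 150%/7⌋ = $6,110. Book value $22,404.
Year 5: ⌊$22,404 × 150%/7⌋ = $4,800. Book value $17,604.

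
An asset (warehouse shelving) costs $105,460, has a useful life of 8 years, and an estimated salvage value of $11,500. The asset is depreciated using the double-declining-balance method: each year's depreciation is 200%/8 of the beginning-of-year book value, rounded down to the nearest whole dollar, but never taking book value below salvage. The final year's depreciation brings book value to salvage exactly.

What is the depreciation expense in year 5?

$8,342

Depreciable base = $105,460 − $11,500 = $93,960.
Year 1: ⌊$105,460 × 200%/8⌋ = $26,365. Book value $79,095.
Year 2: ⌊$79,095 × 200%/8⌋ = $19,773. Book value $59,322.
Year 3: ⌊$59,322 × 200%/8⌋ = $14,830. Book value $44,492.
Year 4: ⌊$44,492 × 200%/8⌋ = $11,123. Book value $33,369.
Year 5: ⌊$33,369 × 200%/8⌋ = $8,342. Book value $25,027.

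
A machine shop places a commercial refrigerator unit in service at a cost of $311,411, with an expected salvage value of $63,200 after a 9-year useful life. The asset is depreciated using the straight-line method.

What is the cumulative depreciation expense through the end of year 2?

$55,158

Depreciable base = $311,411 − $63,200 = $248,211.
Annual expense = $248,211 / 9 = $27,579.
End of year 1: book value $283,832.
End of year 2: book value $256,253.
Accumulated through year 2 = $311,411 − $256,253 = $55,158.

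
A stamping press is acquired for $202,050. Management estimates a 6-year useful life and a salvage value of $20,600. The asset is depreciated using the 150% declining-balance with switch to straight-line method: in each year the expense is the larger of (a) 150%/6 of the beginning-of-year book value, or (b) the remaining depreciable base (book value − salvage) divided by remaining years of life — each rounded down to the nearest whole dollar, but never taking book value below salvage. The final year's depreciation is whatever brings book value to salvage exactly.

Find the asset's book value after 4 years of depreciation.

Depreciable base = $202,050 − $20,600 = $181,450.
Year 1: DB = ⌊$202,050 × 150%/6⌋ = $50,512; SL = ⌊$181,450/6⌋ = $30,241 → take DB $50,512. Book value $151,538.
Year 2: DB = ⌊$151,538 × 150%/6⌋ = $37,884; SL = ⌊$130,938/5⌋ = $26,187 → take DB $37,884. Book value $113,654.
Year 3: DB = ⌊$113,654 × 150%/6⌋ = $28,413; SL = ⌊$93,054/4⌋ = $23,263 → take DB $28,413. Book value $85,241.
Year 4: DB = ⌊$85,241 × 150%/6⌋ = $21,310; SL = ⌊$64,641/3⌋ = $21,547 → take SL $21,547. Book value $63,694.

$63,694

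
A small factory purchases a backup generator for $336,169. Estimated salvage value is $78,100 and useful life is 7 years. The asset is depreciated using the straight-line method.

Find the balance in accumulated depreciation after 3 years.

Depreciable base = $336,169 − $78,100 = $258,069.
Annual expense = $258,069 / 7 = $36,867.
End of year 1: book value $299,302.
End of year 2: book value $262,435.
End of year 3: book value $225,568.
Accumulated through year 3 = $336,169 − $225,568 = $110,601.

$110,601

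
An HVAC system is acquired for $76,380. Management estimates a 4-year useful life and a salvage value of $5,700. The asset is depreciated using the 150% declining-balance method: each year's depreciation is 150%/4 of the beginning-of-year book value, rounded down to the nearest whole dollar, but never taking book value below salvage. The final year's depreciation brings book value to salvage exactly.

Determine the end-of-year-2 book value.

Depreciable base = $76,380 − $5,700 = $70,680.
Year 1: ⌊$76,380 × 150%/4⌋ = $28,642. Book value $47,738.
Year 2: ⌊$47,738 × 150%/4⌋ = $17,901. Book value $29,837.

$29,837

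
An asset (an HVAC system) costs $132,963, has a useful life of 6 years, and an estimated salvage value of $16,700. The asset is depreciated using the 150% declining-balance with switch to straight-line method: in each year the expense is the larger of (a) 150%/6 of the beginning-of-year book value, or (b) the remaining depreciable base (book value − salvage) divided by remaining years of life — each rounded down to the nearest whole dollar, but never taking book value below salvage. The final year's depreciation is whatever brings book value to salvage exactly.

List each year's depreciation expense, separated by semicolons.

Depreciable base = $132,963 − $16,700 = $116,263.
Year 1: DB = ⌊$132,963 × 150%/6⌋ = $33,240; SL = ⌊$116,263/6⌋ = $19,377 → take DB $33,240. Book value $99,723.
Year 2: DB = ⌊$99,723 × 150%/6⌋ = $24,930; SL = ⌊$83,023/5⌋ = $16,604 → take DB $24,930. Book value $74,793.
Year 3: DB = ⌊$74,793 × 150%/6⌋ = $18,698; SL = ⌊$58,093/4⌋ = $14,523 → take DB $18,698. Book value $56,095.
Year 4: DB = ⌊$56,095 × 150%/6⌋ = $14,023; SL = ⌊$39,395/3⌋ = $13,131 → take DB $14,023. Book value $42,072.
Year 5: DB = ⌊$42,072 × 150%/6⌋ = $10,518; SL = ⌊$25,372/2⌋ = $12,686 → take SL $12,686. Book value $29,386.
Year 6 (final): $29,386 − $16,700 = $12,686. Book value $16,700.

$33,240; $24,930; $18,698; $14,023; $12,686; $12,686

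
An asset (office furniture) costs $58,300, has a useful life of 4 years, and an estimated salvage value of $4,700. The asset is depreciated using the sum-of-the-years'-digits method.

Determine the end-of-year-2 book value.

$20,780

Depreciable base = $58,300 − $4,700 = $53,600.
Sum of the years' digits = 4+3+2+1 = 10.
Year 1: $53,600 × 4/10 = $21,440. Book value $36,860.
Year 2: $53,600 × 3/10 = $16,080. Book value $20,780.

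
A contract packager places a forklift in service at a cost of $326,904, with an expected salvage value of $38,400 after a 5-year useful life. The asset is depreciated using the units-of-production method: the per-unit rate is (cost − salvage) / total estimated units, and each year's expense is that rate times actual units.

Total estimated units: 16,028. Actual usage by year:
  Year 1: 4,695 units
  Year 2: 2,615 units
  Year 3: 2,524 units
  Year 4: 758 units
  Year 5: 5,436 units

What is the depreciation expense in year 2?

Depreciable base = $326,904 − $38,400 = $288,504.
Rate = $288,504 / 16,028 units = $18 per unit.
Year 1: 4,695 × $18 = $84,510. Book value $242,394.
Year 2: 2,615 × $18 = $47,070. Book value $195,324.

$47,070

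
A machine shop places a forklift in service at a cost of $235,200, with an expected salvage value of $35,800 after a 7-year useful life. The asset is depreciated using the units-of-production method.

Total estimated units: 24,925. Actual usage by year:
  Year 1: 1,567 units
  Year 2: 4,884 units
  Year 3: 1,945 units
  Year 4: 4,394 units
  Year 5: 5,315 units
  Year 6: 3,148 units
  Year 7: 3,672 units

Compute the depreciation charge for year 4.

Depreciable base = $235,200 − $35,800 = $199,400.
Rate = $199,400 / 24,925 units = $8 per unit.
Year 1: 1,567 × $8 = $12,536. Book value $222,664.
Year 2: 4,884 × $8 = $39,072. Book value $183,592.
Year 3: 1,945 × $8 = $15,560. Book value $168,032.
Year 4: 4,394 × $8 = $35,152. Book value $132,880.

$35,152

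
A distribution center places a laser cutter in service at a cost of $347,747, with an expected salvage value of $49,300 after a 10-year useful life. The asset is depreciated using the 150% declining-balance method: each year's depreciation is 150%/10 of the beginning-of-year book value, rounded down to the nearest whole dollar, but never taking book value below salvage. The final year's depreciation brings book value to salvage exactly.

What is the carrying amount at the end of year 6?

Depreciable base = $347,747 − $49,300 = $298,447.
Year 1: ⌊$347,747 × 150%/10⌋ = $52,162. Book value $295,585.
Year 2: ⌊$295,585 × 150%/10⌋ = $44,337. Book value $251,248.
Year 3: ⌊$251,248 × 150%/10⌋ = $37,687. Book value $213,561.
Year 4: ⌊$213,561 × 150%/10⌋ = $32,034. Book value $181,527.
Year 5: ⌊$181,527 × 150%/10⌋ = $27,229. Book value $154,298.
Year 6: ⌊$154,298 × 150%/10⌋ = $23,144. Book value $131,154.

$131,154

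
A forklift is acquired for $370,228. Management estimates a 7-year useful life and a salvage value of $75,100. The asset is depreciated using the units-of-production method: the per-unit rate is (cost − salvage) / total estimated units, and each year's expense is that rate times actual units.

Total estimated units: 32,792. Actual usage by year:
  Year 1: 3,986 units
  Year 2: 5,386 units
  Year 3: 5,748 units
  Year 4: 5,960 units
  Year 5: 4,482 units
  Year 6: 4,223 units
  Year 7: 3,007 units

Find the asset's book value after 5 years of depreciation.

$140,170

Depreciable base = $370,228 − $75,100 = $295,128.
Rate = $295,128 / 32,792 units = $9 per unit.
Year 1: 3,986 × $9 = $35,874. Book value $334,354.
Year 2: 5,386 × $9 = $48,474. Book value $285,880.
Year 3: 5,748 × $9 = $51,732. Book value $234,148.
Year 4: 5,960 × $9 = $53,640. Book value $180,508.
Year 5: 4,482 × $9 = $40,338. Book value $140,170.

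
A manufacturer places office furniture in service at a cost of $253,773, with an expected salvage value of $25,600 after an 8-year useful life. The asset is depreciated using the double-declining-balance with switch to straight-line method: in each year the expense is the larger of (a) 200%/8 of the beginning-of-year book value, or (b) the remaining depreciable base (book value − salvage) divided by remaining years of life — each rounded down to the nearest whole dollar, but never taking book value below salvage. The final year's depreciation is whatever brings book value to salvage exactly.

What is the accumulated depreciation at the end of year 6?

$208,606

Depreciable base = $253,773 − $25,600 = $228,173.
Year 1: DB = ⌊$253,773 × 200%/8⌋ = $63,443; SL = ⌊$228,173/8⌋ = $28,521 → take DB $63,443. Book value $190,330.
Year 2: DB = ⌊$190,330 × 200%/8⌋ = $47,582; SL = ⌊$164,730/7⌋ = $23,532 → take DB $47,582. Book value $142,748.
Year 3: DB = ⌊$142,748 × 200%/8⌋ = $35,687; SL = ⌊$117,148/6⌋ = $19,524 → take DB $35,687. Book value $107,061.
Year 4: DB = ⌊$107,061 × 200%/8⌋ = $26,765; SL = ⌊$81,461/5⌋ = $16,292 → take DB $26,765. Book value $80,296.
Year 5: DB = ⌊$80,296 × 200%/8⌋ = $20,074; SL = ⌊$54,696/4⌋ = $13,674 → take DB $20,074. Book value $60,222.
Year 6: DB = ⌊$60,222 × 200%/8⌋ = $15,055; SL = ⌊$34,622/3⌋ = $11,540 → take DB $15,055. Book value $45,167.
Accumulated through year 6 = $253,773 − $45,167 = $208,606.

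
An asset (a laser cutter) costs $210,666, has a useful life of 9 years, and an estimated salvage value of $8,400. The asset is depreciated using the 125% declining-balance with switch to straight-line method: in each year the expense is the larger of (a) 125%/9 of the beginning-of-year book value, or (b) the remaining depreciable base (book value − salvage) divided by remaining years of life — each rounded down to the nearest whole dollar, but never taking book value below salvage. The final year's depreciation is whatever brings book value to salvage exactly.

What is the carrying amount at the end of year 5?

Depreciable base = $210,666 − $8,400 = $202,266.
Year 1: DB = ⌊$210,666 × 125%/9⌋ = $29,259; SL = ⌊$202,266/9⌋ = $22,474 → take DB $29,259. Book value $181,407.
Year 2: DB = ⌊$181,407 × 125%/9⌋ = $25,195; SL = ⌊$173,007/8⌋ = $21,625 → take DB $25,195. Book value $156,212.
Year 3: DB = ⌊$156,212 × 125%/9⌋ = $21,696; SL = ⌊$147,812/7⌋ = $21,116 → take DB $21,696. Book value $134,516.
Year 4: DB = ⌊$134,516 × 125%/9⌋ = $18,682; SL = ⌊$126,116/6⌋ = $21,019 → take SL $21,019. Book value $113,497.
Year 5: DB = ⌊$113,497 × 125%/9⌋ = $15,763; SL = ⌊$105,097/5⌋ = $21,019 → take SL $21,019. Book value $92,478.

$92,478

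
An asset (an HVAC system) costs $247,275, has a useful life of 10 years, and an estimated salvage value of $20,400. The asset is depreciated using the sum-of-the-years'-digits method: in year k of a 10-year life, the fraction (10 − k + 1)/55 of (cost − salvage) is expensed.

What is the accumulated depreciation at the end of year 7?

Depreciable base = $247,275 − $20,400 = $226,875.
Sum of the years' digits = 10+9+8+7+6+5+4+3+2+1 = 55.
Year 1: $226,875 × 10/55 = $41,250. Book value $206,025.
Year 2: $226,875 × 9/55 = $37,125. Book value $168,900.
Year 3: $226,875 × 8/55 = $33,000. Book value $135,900.
Year 4: $226,875 × 7/55 = $28,875. Book value $107,025.
Year 5: $226,875 × 6/55 = $24,750. Book value $82,275.
Year 6: $226,875 × 5/55 = $20,625. Book value $61,650.
Year 7: $226,875 × 4/55 = $16,500. Book value $45,150.
Accumulated through year 7 = $247,275 − $45,150 = $202,125.

$202,125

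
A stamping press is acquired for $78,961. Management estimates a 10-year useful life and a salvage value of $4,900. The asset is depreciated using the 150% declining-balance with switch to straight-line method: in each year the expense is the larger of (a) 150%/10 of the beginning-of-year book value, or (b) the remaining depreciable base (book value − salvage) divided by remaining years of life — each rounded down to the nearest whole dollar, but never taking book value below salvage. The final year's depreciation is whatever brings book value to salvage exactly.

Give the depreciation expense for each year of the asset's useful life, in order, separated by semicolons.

Depreciable base = $78,961 − $4,900 = $74,061.
Year 1: DB = ⌊$78,961 × 150%/10⌋ = $11,844; SL = ⌊$74,061/10⌋ = $7,406 → take DB $11,844. Book value $67,117.
Year 2: DB = ⌊$67,117 × 150%/10⌋ = $10,067; SL = ⌊$62,217/9⌋ = $6,913 → take DB $10,067. Book value $57,050.
Year 3: DB = ⌊$57,050 × 150%/10⌋ = $8,557; SL = ⌊$52,150/8⌋ = $6,518 → take DB $8,557. Book value $48,493.
Year 4: DB = ⌊$48,493 × 150%/10⌋ = $7,273; SL = ⌊$43,593/7⌋ = $6,227 → take DB $7,273. Book value $41,220.
Year 5: DB = ⌊$41,220 × 150%/10⌋ = $6,183; SL = ⌊$36,320/6⌋ = $6,053 → take DB $6,183. Book value $35,037.
Year 6: DB = ⌊$35,037 × 150%/10⌋ = $5,255; SL = ⌊$30,137/5⌋ = $6,027 → take SL $6,027. Book value $29,010.
Year 7: DB = ⌊$29,010 × 150%/10⌋ = $4,351; SL = ⌊$24,110/4⌋ = $6,027 → take SL $6,027. Book value $22,983.
Year 8: DB = ⌊$22,983 × 150%/10⌋ = $3,447; SL = ⌊$18,083/3⌋ = $6,027 → take SL $6,027. Book value $16,956.
Year 9: DB = ⌊$16,956 × 150%/10⌋ = $2,543; SL = ⌊$12,056/2⌋ = $6,028 → take SL $6,028. Book value $10,928.
Year 10 (final): $10,928 − $4,900 = $6,028. Book value $4,900.

$11,844; $10,067; $8,557; $7,273; $6,183; $6,027; $6,027; $6,027; $6,028; $6,028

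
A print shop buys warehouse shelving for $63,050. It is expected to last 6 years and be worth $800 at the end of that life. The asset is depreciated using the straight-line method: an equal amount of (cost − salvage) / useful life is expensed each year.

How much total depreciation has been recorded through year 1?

$10,375

Depreciable base = $63,050 − $800 = $62,250.
Annual expense = $62,250 / 6 = $10,375.
End of year 1: book value $52,675.
Accumulated through year 1 = $63,050 − $52,675 = $10,375.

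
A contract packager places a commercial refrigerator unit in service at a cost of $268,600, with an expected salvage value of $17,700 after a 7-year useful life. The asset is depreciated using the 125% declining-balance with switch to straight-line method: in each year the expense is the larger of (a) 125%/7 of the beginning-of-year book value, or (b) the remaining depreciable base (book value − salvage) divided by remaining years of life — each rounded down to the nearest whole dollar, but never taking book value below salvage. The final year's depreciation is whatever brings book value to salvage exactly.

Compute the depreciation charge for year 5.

$32,707

Depreciable base = $268,600 − $17,700 = $250,900.
Year 1: DB = ⌊$268,600 × 125%/7⌋ = $47,964; SL = ⌊$250,900/7⌋ = $35,842 → take DB $47,964. Book value $220,636.
Year 2: DB = ⌊$220,636 × 125%/7⌋ = $39,399; SL = ⌊$202,936/6⌋ = $33,822 → take DB $39,399. Book value $181,237.
Year 3: DB = ⌊$181,237 × 125%/7⌋ = $32,363; SL = ⌊$163,537/5⌋ = $32,707 → take SL $32,707. Book value $148,530.
Year 4: DB = ⌊$148,530 × 125%/7⌋ = $26,523; SL = ⌊$130,830/4⌋ = $32,707 → take SL $32,707. Book value $115,823.
Year 5: DB = ⌊$115,823 × 125%/7⌋ = $20,682; SL = ⌊$98,123/3⌋ = $32,707 → take SL $32,707. Book value $83,116.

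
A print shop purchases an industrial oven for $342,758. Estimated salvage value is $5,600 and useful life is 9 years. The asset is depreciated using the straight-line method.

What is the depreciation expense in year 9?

$37,462

Depreciable base = $342,758 − $5,600 = $337,158.
Annual expense = $337,158 / 9 = $37,462.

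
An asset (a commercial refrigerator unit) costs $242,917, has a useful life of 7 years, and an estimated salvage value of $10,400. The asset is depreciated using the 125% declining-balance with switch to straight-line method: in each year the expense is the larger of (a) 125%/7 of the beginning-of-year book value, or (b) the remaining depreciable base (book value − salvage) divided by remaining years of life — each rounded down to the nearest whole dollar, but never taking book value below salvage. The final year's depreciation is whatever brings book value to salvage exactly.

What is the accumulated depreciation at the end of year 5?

Depreciable base = $242,917 − $10,400 = $232,517.
Year 1: DB = ⌊$242,917 × 125%/7⌋ = $43,378; SL = ⌊$232,517/7⌋ = $33,216 → take DB $43,378. Book value $199,539.
Year 2: DB = ⌊$199,539 × 125%/7⌋ = $35,631; SL = ⌊$189,139/6⌋ = $31,523 → take DB $35,631. Book value $163,908.
Year 3: DB = ⌊$163,908 × 125%/7⌋ = $29,269; SL = ⌊$153,508/5⌋ = $30,701 → take SL $30,701. Book value $133,207.
Year 4: DB = ⌊$133,207 × 125%/7⌋ = $23,786; SL = ⌊$122,807/4⌋ = $30,701 → take SL $30,701. Book value $102,506.
Year 5: DB = ⌊$102,506 × 125%/7⌋ = $18,304; SL = ⌊$92,106/3⌋ = $30,702 → take SL $30,702. Book value $71,804.
Accumulated through year 5 = $242,917 − $71,804 = $171,113.

$171,113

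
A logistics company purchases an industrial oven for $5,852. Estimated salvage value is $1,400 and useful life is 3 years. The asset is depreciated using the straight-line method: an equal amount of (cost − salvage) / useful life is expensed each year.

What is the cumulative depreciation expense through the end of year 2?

Depreciable base = $5,852 − $1,400 = $4,452.
Annual expense = $4,452 / 3 = $1,484.
End of year 1: book value $4,368.
End of year 2: book value $2,884.
Accumulated through year 2 = $5,852 − $2,884 = $2,968.

$2,968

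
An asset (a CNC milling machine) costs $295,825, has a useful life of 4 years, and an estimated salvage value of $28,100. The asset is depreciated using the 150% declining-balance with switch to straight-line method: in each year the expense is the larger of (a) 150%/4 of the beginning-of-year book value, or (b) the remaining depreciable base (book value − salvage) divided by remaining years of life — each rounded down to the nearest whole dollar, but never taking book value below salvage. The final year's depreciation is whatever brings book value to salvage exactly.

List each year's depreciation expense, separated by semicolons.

Depreciable base = $295,825 − $28,100 = $267,725.
Year 1: DB = ⌊$295,825 × 150%/4⌋ = $110,934; SL = ⌊$267,725/4⌋ = $66,931 → take DB $110,934. Book value $184,891.
Year 2: DB = ⌊$184,891 × 150%/4⌋ = $69,334; SL = ⌊$156,791/3⌋ = $52,263 → take DB $69,334. Book value $115,557.
Year 3: DB = ⌊$115,557 × 150%/4⌋ = $43,333; SL = ⌊$87,457/2⌋ = $43,728 → take SL $43,728. Book value $71,829.
Year 4 (final): $71,829 − $28,100 = $43,729. Book value $28,100.

$110,934; $69,334; $43,728; $43,729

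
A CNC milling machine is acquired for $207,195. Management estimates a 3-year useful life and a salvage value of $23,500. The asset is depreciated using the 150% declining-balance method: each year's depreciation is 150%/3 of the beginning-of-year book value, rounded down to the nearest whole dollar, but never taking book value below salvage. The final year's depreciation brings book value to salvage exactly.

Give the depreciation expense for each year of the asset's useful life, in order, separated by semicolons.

$103,597; $51,799; $28,299

Depreciable base = $207,195 − $23,500 = $183,695.
Year 1: ⌊$207,195 × 150%/3⌋ = $103,597. Book value $103,598.
Year 2: ⌊$103,598 × 150%/3⌋ = $51,799. Book value $51,799.
Year 3 (final): $51,799 − $23,500 = $28,299. Book value $23,500.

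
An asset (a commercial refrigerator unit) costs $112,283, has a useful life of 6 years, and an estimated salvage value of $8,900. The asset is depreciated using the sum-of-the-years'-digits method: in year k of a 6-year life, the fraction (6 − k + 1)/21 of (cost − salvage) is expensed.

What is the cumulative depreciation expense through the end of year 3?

$73,845

Depreciable base = $112,283 − $8,900 = $103,383.
Sum of the years' digits = 6+5+4+3+2+1 = 21.
Year 1: $103,383 × 6/21 = $29,538. Book value $82,745.
Year 2: $103,383 × 5/21 = $24,615. Book value $58,130.
Year 3: $103,383 × 4/21 = $19,692. Book value $38,438.
Accumulated through year 3 = $112,283 − $38,438 = $73,845.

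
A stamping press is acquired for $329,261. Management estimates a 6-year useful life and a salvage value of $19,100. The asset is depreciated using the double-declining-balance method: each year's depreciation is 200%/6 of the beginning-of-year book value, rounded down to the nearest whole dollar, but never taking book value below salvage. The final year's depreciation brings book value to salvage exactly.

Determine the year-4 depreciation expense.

Depreciable base = $329,261 − $19,100 = $310,161.
Year 1: ⌊$329,261 × 200%/6⌋ = $109,753. Book value $219,508.
Year 2: ⌊$219,508 × 200%/6⌋ = $73,169. Book value $146,339.
Year 3: ⌊$146,339 × 200%/6⌋ = $48,779. Book value $97,560.
Year 4: ⌊$97,560 × 200%/6⌋ = $32,520. Book value $65,040.

$32,520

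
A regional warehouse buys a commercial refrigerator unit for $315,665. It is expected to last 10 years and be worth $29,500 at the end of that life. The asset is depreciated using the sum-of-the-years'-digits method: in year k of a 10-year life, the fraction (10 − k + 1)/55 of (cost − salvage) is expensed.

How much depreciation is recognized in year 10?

Depreciable base = $315,665 − $29,500 = $286,165.
Sum of the years' digits = 10+9+8+7+6+5+4+3+2+1 = 55.
Year 1: $286,165 × 10/55 = $52,030. Book value $263,635.
Year 2: $286,165 × 9/55 = $46,827. Book value $216,808.
Year 3: $286,165 × 8/55 = $41,624. Book value $175,184.
Year 4: $286,165 × 7/55 = $36,421. Book value $138,763.
Year 5: $286,165 × 6/55 = $31,218. Book value $107,545.
Year 6: $286,165 × 5/55 = $26,015. Book value $81,530.
Year 7: $286,165 × 4/55 = $20,812. Book value $60,718.
Year 8: $286,165 × 3/55 = $15,609. Book value $45,109.
Year 9: $286,165 × 2/55 = $10,406. Book value $34,703.
Year 10: $286,165 × 1/55 = $5,203. Book value $29,500.

$5,203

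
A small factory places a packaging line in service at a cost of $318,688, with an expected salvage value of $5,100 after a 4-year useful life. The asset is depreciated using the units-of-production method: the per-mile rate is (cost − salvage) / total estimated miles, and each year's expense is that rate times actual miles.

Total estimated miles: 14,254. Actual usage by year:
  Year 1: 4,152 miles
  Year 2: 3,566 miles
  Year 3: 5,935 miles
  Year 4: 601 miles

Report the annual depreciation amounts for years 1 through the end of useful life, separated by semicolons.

Depreciable base = $318,688 − $5,100 = $313,588.
Rate = $313,588 / 14,254 miles = $22 per mile.
Year 1: 4,152 × $22 = $91,344. Book value $227,344.
Year 2: 3,566 × $22 = $78,452. Book value $148,892.
Year 3: 5,935 × $22 = $130,570. Book value $18,322.
Year 4: 601 × $22 = $13,222. Book value $5,100.

$91,344; $78,452; $130,570; $13,222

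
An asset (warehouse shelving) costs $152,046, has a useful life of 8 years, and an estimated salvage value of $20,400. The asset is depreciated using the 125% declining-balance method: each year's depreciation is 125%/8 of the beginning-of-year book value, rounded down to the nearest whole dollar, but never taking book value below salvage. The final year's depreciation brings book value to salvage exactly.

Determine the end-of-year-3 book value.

Depreciable base = $152,046 − $20,400 = $131,646.
Year 1: ⌊$152,046 × 125%/8⌋ = $23,757. Book value $128,289.
Year 2: ⌊$128,289 × 125%/8⌋ = $20,045. Book value $108,244.
Year 3: ⌊$108,244 × 125%/8⌋ = $16,913. Book value $91,331.

$91,331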